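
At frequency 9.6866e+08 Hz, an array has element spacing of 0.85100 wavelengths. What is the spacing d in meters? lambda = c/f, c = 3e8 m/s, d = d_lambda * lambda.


lambda = c / f = 3.0000e+08 / 9.6866e+08 = 0.3097062 m
d = 0.85100 * 0.3097062 = 0.2636 m

0.2636 m


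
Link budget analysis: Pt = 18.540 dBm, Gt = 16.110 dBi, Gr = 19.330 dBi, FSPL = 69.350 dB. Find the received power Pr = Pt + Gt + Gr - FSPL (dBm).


Pr = 18.540 + 16.110 + 19.330 - 69.350 = -15.37 dBm

-15.37 dBm


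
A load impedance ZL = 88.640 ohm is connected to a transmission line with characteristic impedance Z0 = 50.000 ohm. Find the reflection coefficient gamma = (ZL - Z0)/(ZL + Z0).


gamma = (88.640 - 50.000) / (88.640 + 50.000) = 0.2787

0.2787


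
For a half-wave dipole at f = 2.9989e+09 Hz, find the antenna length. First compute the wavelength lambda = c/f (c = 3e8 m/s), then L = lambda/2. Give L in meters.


lambda = c / f = 3.0000e+08 / 2.9989e+09 = 0.1000367 m
L = lambda / 2 = 0.1000367 / 2 = 0.05002 m

0.05002 m


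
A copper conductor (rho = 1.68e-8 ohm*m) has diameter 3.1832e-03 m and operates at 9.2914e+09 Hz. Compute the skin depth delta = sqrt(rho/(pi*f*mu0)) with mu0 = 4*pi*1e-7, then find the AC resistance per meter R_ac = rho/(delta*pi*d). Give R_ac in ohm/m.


delta = sqrt(1.68e-8 / (pi * 9.2914e+09 * 4*pi*1e-7)) = 6.767592e-07 m
R_ac = 1.68e-8 / (6.767592e-07 * pi * 3.1832e-03) = 2.482 ohm/m

2.482 ohm/m


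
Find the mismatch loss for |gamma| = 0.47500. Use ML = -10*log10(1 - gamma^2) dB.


ML = -10 * log10(1 - 0.47500^2) = -10 * log10(0.774375) = 1.110 dB

1.110 dB


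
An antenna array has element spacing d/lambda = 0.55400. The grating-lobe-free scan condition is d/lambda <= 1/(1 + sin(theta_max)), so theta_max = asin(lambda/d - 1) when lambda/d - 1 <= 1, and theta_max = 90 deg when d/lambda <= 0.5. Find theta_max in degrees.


lambda/d - 1 = 1/0.55400 - 1 = 0.8050542
theta_max = asin(0.8050542) = 53.62 deg

53.62 deg


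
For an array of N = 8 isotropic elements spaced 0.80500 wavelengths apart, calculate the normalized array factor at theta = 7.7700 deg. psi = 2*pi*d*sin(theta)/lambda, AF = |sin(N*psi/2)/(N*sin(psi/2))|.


psi = 2*pi*0.80500*sin(7.7700 deg) = 0.6838206 rad
AF = |sin(8*0.6838206/2) / (8*sin(0.6838206/2))| = 0.1473

0.1473


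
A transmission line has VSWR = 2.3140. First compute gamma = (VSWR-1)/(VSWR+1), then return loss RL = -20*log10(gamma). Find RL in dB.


gamma = (2.3140 - 1) / (2.3140 + 1) = 0.3964997
RL = -20 * log10(0.3964997) = 8.035 dB

8.035 dB


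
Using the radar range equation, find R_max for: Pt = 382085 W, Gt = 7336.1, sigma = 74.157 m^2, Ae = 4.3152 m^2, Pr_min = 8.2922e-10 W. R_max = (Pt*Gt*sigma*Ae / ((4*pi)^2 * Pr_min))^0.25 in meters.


R^4 = 382085*7336.1*74.157*4.3152 / ((4*pi)^2 * 8.2922e-10) = 6.849972e+18
R_max = 6.849972e+18^0.25 = 51159 m

51159 m


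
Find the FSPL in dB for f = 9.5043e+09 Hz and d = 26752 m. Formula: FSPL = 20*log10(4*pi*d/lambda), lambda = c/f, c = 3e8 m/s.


lambda = c / f = 3.0000e+08 / 9.5043e+09 = 0.03156466 m
FSPL = 20 * log10(4*pi*26752/0.03156466) = 140.5 dB

140.5 dB


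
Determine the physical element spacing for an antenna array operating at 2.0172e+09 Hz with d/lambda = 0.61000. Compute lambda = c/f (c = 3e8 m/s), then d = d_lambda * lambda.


lambda = c / f = 3.0000e+08 / 2.0172e+09 = 0.1487210 m
d = 0.61000 * 0.1487210 = 0.09072 m

0.09072 m


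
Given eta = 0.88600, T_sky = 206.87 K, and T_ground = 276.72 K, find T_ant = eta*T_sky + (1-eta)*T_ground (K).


T_ant = 0.88600 * 206.87 + (1 - 0.88600) * 276.72 = 214.8 K

214.8 K


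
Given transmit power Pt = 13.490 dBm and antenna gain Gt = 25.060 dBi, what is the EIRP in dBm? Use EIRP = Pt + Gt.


EIRP = Pt + Gt = 13.490 + 25.060 = 38.55 dBm

38.55 dBm


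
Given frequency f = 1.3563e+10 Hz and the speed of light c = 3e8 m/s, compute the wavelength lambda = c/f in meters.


lambda = c / f = 3.0000e+08 / 1.3563e+10 = 0.02212 m

0.02212 m


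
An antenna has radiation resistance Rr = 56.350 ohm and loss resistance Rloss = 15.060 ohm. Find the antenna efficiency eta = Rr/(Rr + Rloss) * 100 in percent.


eta = 56.350 / (56.350 + 15.060) * 100 = 78.91%

78.91%


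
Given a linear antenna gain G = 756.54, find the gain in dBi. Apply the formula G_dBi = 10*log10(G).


G_dBi = 10 * log10(756.54) = 28.79 dBi

28.79 dBi


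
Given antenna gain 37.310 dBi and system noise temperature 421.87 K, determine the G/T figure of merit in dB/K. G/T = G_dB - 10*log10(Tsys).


G/T = 37.310 - 10*log10(421.87) = 37.310 - 26.25179 = 11.06 dB/K

11.06 dB/K


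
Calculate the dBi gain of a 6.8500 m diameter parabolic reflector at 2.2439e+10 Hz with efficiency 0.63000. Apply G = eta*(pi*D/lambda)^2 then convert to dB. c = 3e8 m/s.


lambda = c / f = 3.0000e+08 / 2.2439e+10 = 0.01336958 m
G_linear = 0.63000 * (pi * 6.8500 / 0.01336958)^2 = 1.632247e+06
G_dBi = 10 * log10(1.632247e+06) = 62.13 dBi

62.13 dBi


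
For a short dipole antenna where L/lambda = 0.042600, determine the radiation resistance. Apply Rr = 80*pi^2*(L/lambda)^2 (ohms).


Rr = 80 * pi^2 * (0.042600)^2 = 80 * 9.869604 * 1.814760e-03 = 1.433 ohm

1.433 ohm


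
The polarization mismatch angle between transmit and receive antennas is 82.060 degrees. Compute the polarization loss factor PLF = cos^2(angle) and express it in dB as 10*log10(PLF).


PLF_linear = cos^2(82.060 deg) = 0.01908156
PLF_dB = 10 * log10(0.01908156) = -17.19 dB

-17.19 dB


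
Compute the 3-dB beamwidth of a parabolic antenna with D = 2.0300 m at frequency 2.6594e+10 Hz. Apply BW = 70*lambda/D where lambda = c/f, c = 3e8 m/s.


lambda = c / f = 3.0000e+08 / 2.6594e+10 = 0.01128074 m
BW = 70 * 0.01128074 / 2.0300 = 0.3890 deg

0.3890 deg


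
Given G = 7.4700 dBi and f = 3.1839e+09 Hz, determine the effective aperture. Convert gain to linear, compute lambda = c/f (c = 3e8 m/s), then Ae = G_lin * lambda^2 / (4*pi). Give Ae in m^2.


lambda = c / f = 3.0000e+08 / 3.1839e+09 = 0.09422406 m
G_linear = 10^(7.4700/10) = 5.584702
Ae = G_linear * lambda^2 / (4*pi) = 5.584702 * 0.09422406^2 / (4*pi) = 3.946e-03 m^2

3.946e-03 m^2


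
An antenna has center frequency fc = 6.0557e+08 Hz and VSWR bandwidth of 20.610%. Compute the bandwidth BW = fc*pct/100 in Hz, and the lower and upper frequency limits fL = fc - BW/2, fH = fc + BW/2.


BW = 6.0557e+08 * 20.610/100 = 1.248080e+08 Hz
fL = 6.0557e+08 - 1.248080e+08/2 = 5.432e+08 Hz
fH = 6.0557e+08 + 1.248080e+08/2 = 6.680e+08 Hz

BW=1.248e+08 Hz, fL=5.432e+08 Hz, fH=6.680e+08 Hz


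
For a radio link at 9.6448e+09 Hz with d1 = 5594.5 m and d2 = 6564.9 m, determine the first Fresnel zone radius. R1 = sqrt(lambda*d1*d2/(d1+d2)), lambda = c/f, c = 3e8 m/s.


lambda = c / f = 3.0000e+08 / 9.6448e+09 = 0.03110484 m
R1 = sqrt(0.03110484 * 5594.5 * 6564.9 / (5594.5 + 6564.9)) = 9.693 m

9.693 m


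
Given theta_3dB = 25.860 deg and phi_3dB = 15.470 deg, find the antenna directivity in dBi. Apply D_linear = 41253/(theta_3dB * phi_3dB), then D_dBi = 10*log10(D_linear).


D_linear = 41253 / (25.860 * 15.470) = 103.1185
D_dBi = 10 * log10(103.1185) = 20.13 dBi

20.13 dBi


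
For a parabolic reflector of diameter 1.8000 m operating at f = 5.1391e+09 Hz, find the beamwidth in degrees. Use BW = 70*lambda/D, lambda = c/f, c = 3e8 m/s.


lambda = c / f = 3.0000e+08 / 5.1391e+09 = 0.05837598 m
BW = 70 * 0.05837598 / 1.8000 = 2.270 deg

2.270 deg


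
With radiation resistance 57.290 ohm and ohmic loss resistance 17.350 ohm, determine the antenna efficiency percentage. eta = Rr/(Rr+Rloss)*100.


eta = 57.290 / (57.290 + 17.350) * 100 = 76.76%

76.76%


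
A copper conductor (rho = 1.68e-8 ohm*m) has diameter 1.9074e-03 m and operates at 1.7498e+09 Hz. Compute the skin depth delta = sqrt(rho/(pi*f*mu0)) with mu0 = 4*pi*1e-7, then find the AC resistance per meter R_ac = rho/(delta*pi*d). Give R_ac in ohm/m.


delta = sqrt(1.68e-8 / (pi * 1.7498e+09 * 4*pi*1e-7)) = 1.559483e-06 m
R_ac = 1.68e-8 / (1.559483e-06 * pi * 1.9074e-03) = 1.798 ohm/m

1.798 ohm/m


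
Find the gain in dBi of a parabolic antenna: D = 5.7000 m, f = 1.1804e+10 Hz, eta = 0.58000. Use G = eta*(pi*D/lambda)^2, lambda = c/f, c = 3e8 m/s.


lambda = c / f = 3.0000e+08 / 1.1804e+10 = 0.02541511 m
G_linear = 0.58000 * (pi * 5.7000 / 0.02541511)^2 = 287934.3
G_dBi = 10 * log10(287934.3) = 54.59 dBi

54.59 dBi


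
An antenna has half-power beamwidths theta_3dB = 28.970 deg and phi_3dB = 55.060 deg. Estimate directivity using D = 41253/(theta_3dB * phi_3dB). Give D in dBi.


D_linear = 41253 / (28.970 * 55.060) = 25.86252
D_dBi = 10 * log10(25.86252) = 14.13 dBi

14.13 dBi


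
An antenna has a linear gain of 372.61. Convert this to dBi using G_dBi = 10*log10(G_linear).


G_dBi = 10 * log10(372.61) = 25.71 dBi

25.71 dBi


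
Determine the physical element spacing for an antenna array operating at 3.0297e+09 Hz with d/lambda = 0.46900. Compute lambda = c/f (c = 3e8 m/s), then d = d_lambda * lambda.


lambda = c / f = 3.0000e+08 / 3.0297e+09 = 0.09901970 m
d = 0.46900 * 0.09901970 = 0.04644 m

0.04644 m


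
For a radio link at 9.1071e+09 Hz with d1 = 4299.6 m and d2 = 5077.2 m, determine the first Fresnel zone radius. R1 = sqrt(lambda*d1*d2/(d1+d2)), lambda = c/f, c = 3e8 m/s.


lambda = c / f = 3.0000e+08 / 9.1071e+09 = 0.03294133 m
R1 = sqrt(0.03294133 * 4299.6 * 5077.2 / (4299.6 + 5077.2)) = 8.757 m

8.757 m


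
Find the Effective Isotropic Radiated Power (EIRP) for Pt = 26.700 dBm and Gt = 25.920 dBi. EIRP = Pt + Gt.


EIRP = Pt + Gt = 26.700 + 25.920 = 52.62 dBm

52.62 dBm


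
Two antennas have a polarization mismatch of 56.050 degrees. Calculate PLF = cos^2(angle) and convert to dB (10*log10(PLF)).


PLF_linear = cos^2(56.050 deg) = 0.3118879
PLF_dB = 10 * log10(0.3118879) = -5.060 dB

-5.060 dB


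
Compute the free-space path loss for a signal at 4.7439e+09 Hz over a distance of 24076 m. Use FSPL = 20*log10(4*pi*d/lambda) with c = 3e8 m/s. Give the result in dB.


lambda = c / f = 3.0000e+08 / 4.7439e+09 = 0.06323911 m
FSPL = 20 * log10(4*pi*24076/0.06323911) = 133.6 dB

133.6 dB


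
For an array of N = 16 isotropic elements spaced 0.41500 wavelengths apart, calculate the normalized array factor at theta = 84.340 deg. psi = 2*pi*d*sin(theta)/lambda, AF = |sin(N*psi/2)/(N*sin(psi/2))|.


psi = 2*pi*0.41500*sin(84.340 deg) = 2.594809 rad
AF = |sin(16*2.594809/2) / (16*sin(2.594809/2))| = 0.06124

0.06124


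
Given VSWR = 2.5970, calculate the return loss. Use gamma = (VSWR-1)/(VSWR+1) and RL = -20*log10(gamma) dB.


gamma = (2.5970 - 1) / (2.5970 + 1) = 0.4439811
RL = -20 * log10(0.4439811) = 7.053 dB

7.053 dB


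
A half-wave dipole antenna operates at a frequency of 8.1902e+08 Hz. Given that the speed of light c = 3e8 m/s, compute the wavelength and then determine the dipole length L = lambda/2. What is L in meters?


lambda = c / f = 3.0000e+08 / 8.1902e+08 = 0.3662914 m
L = lambda / 2 = 0.3662914 / 2 = 0.1831 m

0.1831 m


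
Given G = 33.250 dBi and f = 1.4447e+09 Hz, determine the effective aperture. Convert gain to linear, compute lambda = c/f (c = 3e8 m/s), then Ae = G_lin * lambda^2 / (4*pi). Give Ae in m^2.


lambda = c / f = 3.0000e+08 / 1.4447e+09 = 0.2076556 m
G_linear = 10^(33.250/10) = 2113.489
Ae = G_linear * lambda^2 / (4*pi) = 2113.489 * 0.2076556^2 / (4*pi) = 7.252 m^2

7.252 m^2


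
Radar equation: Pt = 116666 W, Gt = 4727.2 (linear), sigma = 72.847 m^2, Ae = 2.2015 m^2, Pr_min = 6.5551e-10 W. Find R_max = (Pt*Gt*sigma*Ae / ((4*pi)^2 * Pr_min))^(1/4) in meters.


R^4 = 116666*4727.2*72.847*2.2015 / ((4*pi)^2 * 6.5551e-10) = 8.544361e+17
R_max = 8.544361e+17^0.25 = 30403 m

30403 m


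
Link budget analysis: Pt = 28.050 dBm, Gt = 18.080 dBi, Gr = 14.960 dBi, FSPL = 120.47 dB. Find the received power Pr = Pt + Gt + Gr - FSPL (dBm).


Pr = 28.050 + 18.080 + 14.960 - 120.47 = -59.38 dBm

-59.38 dBm


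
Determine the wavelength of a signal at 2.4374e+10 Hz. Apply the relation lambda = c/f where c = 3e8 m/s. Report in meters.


lambda = c / f = 3.0000e+08 / 2.4374e+10 = 0.01231 m

0.01231 m


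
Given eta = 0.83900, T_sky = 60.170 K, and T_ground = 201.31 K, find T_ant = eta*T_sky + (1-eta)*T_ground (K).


T_ant = 0.83900 * 60.170 + (1 - 0.83900) * 201.31 = 82.89 K

82.89 K


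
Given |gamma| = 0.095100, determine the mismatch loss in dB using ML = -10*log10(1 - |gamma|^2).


ML = -10 * log10(1 - 0.095100^2) = -10 * log10(0.99095599) = 0.03946 dB

0.03946 dB


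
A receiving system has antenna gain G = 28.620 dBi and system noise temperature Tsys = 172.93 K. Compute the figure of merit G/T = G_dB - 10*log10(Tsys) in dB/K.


G/T = 28.620 - 10*log10(172.93) = 28.620 - 22.37870 = 6.241 dB/K

6.241 dB/K


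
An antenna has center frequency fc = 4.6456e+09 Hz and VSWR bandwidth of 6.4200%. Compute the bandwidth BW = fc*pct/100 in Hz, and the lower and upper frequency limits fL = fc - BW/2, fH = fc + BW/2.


BW = 4.6456e+09 * 6.4200/100 = 2.982475e+08 Hz
fL = 4.6456e+09 - 2.982475e+08/2 = 4.496e+09 Hz
fH = 4.6456e+09 + 2.982475e+08/2 = 4.795e+09 Hz

BW=2.982e+08 Hz, fL=4.496e+09 Hz, fH=4.795e+09 Hz


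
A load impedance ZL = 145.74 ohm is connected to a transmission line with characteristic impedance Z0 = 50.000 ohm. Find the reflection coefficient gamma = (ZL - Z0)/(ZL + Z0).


gamma = (145.74 - 50.000) / (145.74 + 50.000) = 0.4891

0.4891


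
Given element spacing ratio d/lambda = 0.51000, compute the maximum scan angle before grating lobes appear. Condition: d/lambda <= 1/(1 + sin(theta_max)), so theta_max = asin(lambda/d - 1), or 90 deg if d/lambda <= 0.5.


lambda/d - 1 = 1/0.51000 - 1 = 0.9607843
theta_max = asin(0.9607843) = 73.90 deg

73.90 deg


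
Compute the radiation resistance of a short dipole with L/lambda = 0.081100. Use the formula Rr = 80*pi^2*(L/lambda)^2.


Rr = 80 * pi^2 * (0.081100)^2 = 80 * 9.869604 * 6.577210e-03 = 5.193 ohm

5.193 ohm


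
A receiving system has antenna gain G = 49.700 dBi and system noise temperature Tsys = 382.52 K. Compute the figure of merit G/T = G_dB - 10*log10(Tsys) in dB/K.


G/T = 49.700 - 10*log10(382.52) = 49.700 - 25.82654 = 23.87 dB/K

23.87 dB/K


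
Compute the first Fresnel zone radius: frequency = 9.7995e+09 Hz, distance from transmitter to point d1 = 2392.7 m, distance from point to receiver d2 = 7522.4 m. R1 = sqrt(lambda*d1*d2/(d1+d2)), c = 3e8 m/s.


lambda = c / f = 3.0000e+08 / 9.7995e+09 = 0.03061381 m
R1 = sqrt(0.03061381 * 2392.7 * 7522.4 / (2392.7 + 7522.4)) = 7.455 m

7.455 m


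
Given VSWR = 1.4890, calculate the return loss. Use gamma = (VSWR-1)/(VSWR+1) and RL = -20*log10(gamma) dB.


gamma = (1.4890 - 1) / (1.4890 + 1) = 0.1964644
RL = -20 * log10(0.1964644) = 14.13 dB

14.13 dB


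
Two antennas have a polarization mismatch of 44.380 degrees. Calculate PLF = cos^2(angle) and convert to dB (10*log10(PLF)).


PLF_linear = cos^2(44.380 deg) = 0.5108202
PLF_dB = 10 * log10(0.5108202) = -2.917 dB

-2.917 dB


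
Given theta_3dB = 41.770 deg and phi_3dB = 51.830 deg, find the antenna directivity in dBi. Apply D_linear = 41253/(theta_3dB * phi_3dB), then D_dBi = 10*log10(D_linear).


D_linear = 41253 / (41.770 * 51.830) = 19.05504
D_dBi = 10 * log10(19.05504) = 12.80 dBi

12.80 dBi


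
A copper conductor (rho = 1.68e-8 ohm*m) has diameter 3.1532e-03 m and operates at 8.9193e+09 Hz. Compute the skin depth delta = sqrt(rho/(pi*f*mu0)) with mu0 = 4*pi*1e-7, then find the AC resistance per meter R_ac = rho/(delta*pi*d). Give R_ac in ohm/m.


delta = sqrt(1.68e-8 / (pi * 8.9193e+09 * 4*pi*1e-7)) = 6.907317e-07 m
R_ac = 1.68e-8 / (6.907317e-07 * pi * 3.1532e-03) = 2.455 ohm/m

2.455 ohm/m


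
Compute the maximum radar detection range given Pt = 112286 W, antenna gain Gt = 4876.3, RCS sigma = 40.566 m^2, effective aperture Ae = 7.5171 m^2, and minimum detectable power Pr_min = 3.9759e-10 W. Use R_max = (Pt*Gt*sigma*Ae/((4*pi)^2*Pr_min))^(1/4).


R^4 = 112286*4876.3*40.566*7.5171 / ((4*pi)^2 * 3.9759e-10) = 2.659337e+18
R_max = 2.659337e+18^0.25 = 40383 m

40383 m


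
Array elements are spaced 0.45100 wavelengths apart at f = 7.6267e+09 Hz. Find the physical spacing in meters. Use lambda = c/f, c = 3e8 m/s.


lambda = c / f = 3.0000e+08 / 7.6267e+09 = 0.03933549 m
d = 0.45100 * 0.03933549 = 0.01774 m

0.01774 m


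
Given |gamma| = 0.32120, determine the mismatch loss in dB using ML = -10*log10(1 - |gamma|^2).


ML = -10 * log10(1 - 0.32120^2) = -10 * log10(0.89683056) = 0.4729 dB

0.4729 dB


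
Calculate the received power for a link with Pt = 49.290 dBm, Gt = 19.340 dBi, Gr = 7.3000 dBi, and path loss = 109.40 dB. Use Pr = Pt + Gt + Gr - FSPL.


Pr = 49.290 + 19.340 + 7.3000 - 109.40 = -33.47 dBm

-33.47 dBm


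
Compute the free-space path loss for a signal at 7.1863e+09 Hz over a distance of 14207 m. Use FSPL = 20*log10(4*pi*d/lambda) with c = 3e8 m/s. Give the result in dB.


lambda = c / f = 3.0000e+08 / 7.1863e+09 = 0.04174610 m
FSPL = 20 * log10(4*pi*14207/0.04174610) = 132.6 dB

132.6 dB


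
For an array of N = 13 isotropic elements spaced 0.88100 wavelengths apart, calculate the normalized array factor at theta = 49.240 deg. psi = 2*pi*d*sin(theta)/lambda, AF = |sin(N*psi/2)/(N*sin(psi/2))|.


psi = 2*pi*0.88100*sin(49.240 deg) = 4.192860 rad
AF = |sin(13*4.192860/2) / (13*sin(4.192860/2))| = 0.07581

0.07581


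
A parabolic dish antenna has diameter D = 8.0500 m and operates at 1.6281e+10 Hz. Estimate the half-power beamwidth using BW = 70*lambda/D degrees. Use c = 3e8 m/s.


lambda = c / f = 3.0000e+08 / 1.6281e+10 = 0.01842639 m
BW = 70 * 0.01842639 / 8.0500 = 0.1602 deg

0.1602 deg


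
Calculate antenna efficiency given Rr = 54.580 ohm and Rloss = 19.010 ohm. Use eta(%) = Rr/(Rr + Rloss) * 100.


eta = 54.580 / (54.580 + 19.010) * 100 = 74.17%

74.17%


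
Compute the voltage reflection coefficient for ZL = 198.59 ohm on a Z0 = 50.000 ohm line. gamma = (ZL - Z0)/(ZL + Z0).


gamma = (198.59 - 50.000) / (198.59 + 50.000) = 0.5977

0.5977


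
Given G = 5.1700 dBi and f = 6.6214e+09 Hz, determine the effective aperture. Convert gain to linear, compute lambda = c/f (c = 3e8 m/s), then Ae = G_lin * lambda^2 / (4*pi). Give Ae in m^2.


lambda = c / f = 3.0000e+08 / 6.6214e+09 = 0.04530764 m
G_linear = 10^(5.1700/10) = 3.288516
Ae = G_linear * lambda^2 / (4*pi) = 3.288516 * 0.04530764^2 / (4*pi) = 5.372e-04 m^2

5.372e-04 m^2


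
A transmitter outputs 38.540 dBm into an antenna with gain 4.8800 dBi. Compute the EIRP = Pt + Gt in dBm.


EIRP = Pt + Gt = 38.540 + 4.8800 = 43.42 dBm

43.42 dBm


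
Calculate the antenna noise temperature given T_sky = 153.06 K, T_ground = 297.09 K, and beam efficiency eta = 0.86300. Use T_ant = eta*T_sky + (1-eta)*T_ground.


T_ant = 0.86300 * 153.06 + (1 - 0.86300) * 297.09 = 172.8 K

172.8 K


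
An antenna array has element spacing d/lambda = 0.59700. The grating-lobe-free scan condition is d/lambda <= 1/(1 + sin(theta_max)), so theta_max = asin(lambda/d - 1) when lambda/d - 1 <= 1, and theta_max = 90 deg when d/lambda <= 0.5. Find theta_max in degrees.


lambda/d - 1 = 1/0.59700 - 1 = 0.6750419
theta_max = asin(0.6750419) = 42.46 deg

42.46 deg


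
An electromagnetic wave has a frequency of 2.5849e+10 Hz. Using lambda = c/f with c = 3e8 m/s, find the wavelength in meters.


lambda = c / f = 3.0000e+08 / 2.5849e+10 = 0.01161 m

0.01161 m


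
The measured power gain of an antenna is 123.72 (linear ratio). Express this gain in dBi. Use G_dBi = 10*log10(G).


G_dBi = 10 * log10(123.72) = 20.92 dBi

20.92 dBi


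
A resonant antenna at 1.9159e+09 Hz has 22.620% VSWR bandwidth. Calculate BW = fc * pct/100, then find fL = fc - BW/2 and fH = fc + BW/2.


BW = 1.9159e+09 * 22.620/100 = 4.333766e+08 Hz
fL = 1.9159e+09 - 4.333766e+08/2 = 1.699e+09 Hz
fH = 1.9159e+09 + 4.333766e+08/2 = 2.133e+09 Hz

BW=4.334e+08 Hz, fL=1.699e+09 Hz, fH=2.133e+09 Hz


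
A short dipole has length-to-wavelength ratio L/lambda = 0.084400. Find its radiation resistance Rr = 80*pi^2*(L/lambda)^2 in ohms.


Rr = 80 * pi^2 * (0.084400)^2 = 80 * 9.869604 * 7.123360e-03 = 5.624 ohm

5.624 ohm


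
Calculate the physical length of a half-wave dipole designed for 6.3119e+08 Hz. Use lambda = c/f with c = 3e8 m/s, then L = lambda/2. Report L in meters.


lambda = c / f = 3.0000e+08 / 6.3119e+08 = 0.4752927 m
L = lambda / 2 = 0.4752927 / 2 = 0.2376 m

0.2376 m


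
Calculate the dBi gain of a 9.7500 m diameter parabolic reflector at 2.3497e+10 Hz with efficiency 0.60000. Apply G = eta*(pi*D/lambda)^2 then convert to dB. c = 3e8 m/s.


lambda = c / f = 3.0000e+08 / 2.3497e+10 = 0.01276759 m
G_linear = 0.60000 * (pi * 9.7500 / 0.01276759)^2 = 3.453364e+06
G_dBi = 10 * log10(3.453364e+06) = 65.38 dBi

65.38 dBi


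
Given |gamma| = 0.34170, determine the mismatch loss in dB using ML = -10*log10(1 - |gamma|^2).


ML = -10 * log10(1 - 0.34170^2) = -10 * log10(0.88324111) = 0.5392 dB

0.5392 dB


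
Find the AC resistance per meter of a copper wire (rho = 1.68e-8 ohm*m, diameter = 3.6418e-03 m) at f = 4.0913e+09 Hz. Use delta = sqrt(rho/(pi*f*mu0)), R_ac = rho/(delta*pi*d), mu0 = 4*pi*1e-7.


delta = sqrt(1.68e-8 / (pi * 4.0913e+09 * 4*pi*1e-7)) = 1.019868e-06 m
R_ac = 1.68e-8 / (1.019868e-06 * pi * 3.6418e-03) = 1.440 ohm/m

1.440 ohm/m


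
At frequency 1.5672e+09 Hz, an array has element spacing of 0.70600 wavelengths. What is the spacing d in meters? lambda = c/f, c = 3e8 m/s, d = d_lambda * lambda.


lambda = c / f = 3.0000e+08 / 1.5672e+09 = 0.1914242 m
d = 0.70600 * 0.1914242 = 0.1351 m

0.1351 m


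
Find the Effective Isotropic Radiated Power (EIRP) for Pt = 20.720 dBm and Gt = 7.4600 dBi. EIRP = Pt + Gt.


EIRP = Pt + Gt = 20.720 + 7.4600 = 28.18 dBm

28.18 dBm


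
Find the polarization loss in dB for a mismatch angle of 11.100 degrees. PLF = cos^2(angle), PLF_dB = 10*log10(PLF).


PLF_linear = cos^2(11.100 deg) = 0.9629353
PLF_dB = 10 * log10(0.9629353) = -0.1640 dB

-0.1640 dB


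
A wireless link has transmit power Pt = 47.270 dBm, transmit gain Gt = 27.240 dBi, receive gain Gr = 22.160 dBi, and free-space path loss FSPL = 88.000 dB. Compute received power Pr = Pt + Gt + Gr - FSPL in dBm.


Pr = 47.270 + 27.240 + 22.160 - 88.000 = 8.67 dBm

8.67 dBm


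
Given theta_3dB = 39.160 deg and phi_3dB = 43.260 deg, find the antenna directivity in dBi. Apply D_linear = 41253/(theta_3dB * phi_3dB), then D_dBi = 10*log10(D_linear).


D_linear = 41253 / (39.160 * 43.260) = 24.35153
D_dBi = 10 * log10(24.35153) = 13.87 dBi

13.87 dBi


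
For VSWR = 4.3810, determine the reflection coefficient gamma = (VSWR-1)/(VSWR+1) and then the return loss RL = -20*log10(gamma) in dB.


gamma = (4.3810 - 1) / (4.3810 + 1) = 0.6283219
RL = -20 * log10(0.6283219) = 4.036 dB

4.036 dB


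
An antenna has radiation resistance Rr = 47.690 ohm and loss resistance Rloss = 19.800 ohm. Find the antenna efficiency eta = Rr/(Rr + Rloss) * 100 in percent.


eta = 47.690 / (47.690 + 19.800) * 100 = 70.66%

70.66%


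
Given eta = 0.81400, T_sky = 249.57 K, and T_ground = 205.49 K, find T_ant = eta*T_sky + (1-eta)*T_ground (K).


T_ant = 0.81400 * 249.57 + (1 - 0.81400) * 205.49 = 241.4 K

241.4 K


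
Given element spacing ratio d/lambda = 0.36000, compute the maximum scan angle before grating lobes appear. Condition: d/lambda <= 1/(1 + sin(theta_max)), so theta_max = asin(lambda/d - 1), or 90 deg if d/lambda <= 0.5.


lambda/d - 1 = 1/0.36000 - 1 = 1.777778 >= 1
d/lambda <= 0.5, so the array can scan to endfire without grating lobes: theta_max = 90 deg

90 deg


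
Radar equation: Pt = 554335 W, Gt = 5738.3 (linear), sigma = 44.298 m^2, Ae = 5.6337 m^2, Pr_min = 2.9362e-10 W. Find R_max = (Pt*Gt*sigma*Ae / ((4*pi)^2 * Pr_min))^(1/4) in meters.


R^4 = 554335*5738.3*44.298*5.6337 / ((4*pi)^2 * 2.9362e-10) = 1.712096e+19
R_max = 1.712096e+19^0.25 = 64325 m

64325 m


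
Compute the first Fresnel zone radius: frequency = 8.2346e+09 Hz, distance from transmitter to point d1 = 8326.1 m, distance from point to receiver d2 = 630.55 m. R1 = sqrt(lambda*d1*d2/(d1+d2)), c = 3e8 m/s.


lambda = c / f = 3.0000e+08 / 8.2346e+09 = 0.03643164 m
R1 = sqrt(0.03643164 * 8326.1 * 630.55 / (8326.1 + 630.55)) = 4.621 m

4.621 m


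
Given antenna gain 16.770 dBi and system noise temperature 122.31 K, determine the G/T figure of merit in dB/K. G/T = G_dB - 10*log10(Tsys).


G/T = 16.770 - 10*log10(122.31) = 16.770 - 20.87462 = -4.105 dB/K

-4.105 dB/K


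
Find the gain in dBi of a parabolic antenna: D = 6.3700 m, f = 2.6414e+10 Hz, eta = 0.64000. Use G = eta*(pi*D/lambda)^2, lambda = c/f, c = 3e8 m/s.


lambda = c / f = 3.0000e+08 / 2.6414e+10 = 0.01135761 m
G_linear = 0.64000 * (pi * 6.3700 / 0.01135761)^2 = 1.986940e+06
G_dBi = 10 * log10(1.986940e+06) = 62.98 dBi

62.98 dBi


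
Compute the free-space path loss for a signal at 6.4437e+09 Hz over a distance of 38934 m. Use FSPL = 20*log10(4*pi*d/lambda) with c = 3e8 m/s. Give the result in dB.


lambda = c / f = 3.0000e+08 / 6.4437e+09 = 0.04655710 m
FSPL = 20 * log10(4*pi*38934/0.04655710) = 140.4 dB

140.4 dB


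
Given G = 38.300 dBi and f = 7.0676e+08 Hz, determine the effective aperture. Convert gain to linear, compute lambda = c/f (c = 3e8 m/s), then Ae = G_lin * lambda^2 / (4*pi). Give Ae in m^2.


lambda = c / f = 3.0000e+08 / 7.0676e+08 = 0.4244722 m
G_linear = 10^(38.300/10) = 6760.830
Ae = G_linear * lambda^2 / (4*pi) = 6760.830 * 0.4244722^2 / (4*pi) = 96.94 m^2

96.94 m^2


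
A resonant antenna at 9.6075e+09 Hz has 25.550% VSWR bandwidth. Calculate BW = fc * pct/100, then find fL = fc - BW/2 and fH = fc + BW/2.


BW = 9.6075e+09 * 25.550/100 = 2.454716e+09 Hz
fL = 9.6075e+09 - 2.454716e+09/2 = 8.380e+09 Hz
fH = 9.6075e+09 + 2.454716e+09/2 = 1.083e+10 Hz

BW=2.455e+09 Hz, fL=8.380e+09 Hz, fH=1.083e+10 Hz


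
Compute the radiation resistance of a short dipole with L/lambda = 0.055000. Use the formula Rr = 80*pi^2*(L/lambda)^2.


Rr = 80 * pi^2 * (0.055000)^2 = 80 * 9.869604 * 3.025000e-03 = 2.388 ohm

2.388 ohm


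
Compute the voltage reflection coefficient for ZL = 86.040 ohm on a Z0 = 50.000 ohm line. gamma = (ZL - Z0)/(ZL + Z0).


gamma = (86.040 - 50.000) / (86.040 + 50.000) = 0.2649

0.2649


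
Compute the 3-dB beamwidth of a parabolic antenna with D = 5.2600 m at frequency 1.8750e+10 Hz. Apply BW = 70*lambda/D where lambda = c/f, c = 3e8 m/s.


lambda = c / f = 3.0000e+08 / 1.8750e+10 = 0.01600000 m
BW = 70 * 0.01600000 / 5.2600 = 0.2129 deg

0.2129 deg


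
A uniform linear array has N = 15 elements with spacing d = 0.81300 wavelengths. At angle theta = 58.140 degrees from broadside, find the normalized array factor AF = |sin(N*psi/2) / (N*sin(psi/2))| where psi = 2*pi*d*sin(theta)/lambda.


psi = 2*pi*0.81300*sin(58.140 deg) = 4.338626 rad
AF = |sin(15*4.338626/2) / (15*sin(4.338626/2))| = 0.07276

0.07276


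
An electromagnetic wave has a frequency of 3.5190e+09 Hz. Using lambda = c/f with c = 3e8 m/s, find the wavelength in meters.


lambda = c / f = 3.0000e+08 / 3.5190e+09 = 0.08525 m

0.08525 m


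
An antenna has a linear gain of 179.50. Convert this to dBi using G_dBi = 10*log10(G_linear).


G_dBi = 10 * log10(179.50) = 22.54 dBi

22.54 dBi


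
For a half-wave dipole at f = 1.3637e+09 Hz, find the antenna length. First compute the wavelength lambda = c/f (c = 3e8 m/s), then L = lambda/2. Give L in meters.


lambda = c / f = 3.0000e+08 / 1.3637e+09 = 0.2199897 m
L = lambda / 2 = 0.2199897 / 2 = 0.1100 m

0.1100 m


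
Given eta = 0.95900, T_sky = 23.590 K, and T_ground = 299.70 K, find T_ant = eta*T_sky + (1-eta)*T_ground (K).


T_ant = 0.95900 * 23.590 + (1 - 0.95900) * 299.70 = 34.91 K

34.91 K


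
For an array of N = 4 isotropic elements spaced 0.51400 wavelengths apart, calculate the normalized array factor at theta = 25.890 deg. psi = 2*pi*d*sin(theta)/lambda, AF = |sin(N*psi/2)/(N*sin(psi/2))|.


psi = 2*pi*0.51400*sin(25.890 deg) = 1.410169 rad
AF = |sin(4*1.410169/2) / (4*sin(1.410169/2))| = 0.1218

0.1218


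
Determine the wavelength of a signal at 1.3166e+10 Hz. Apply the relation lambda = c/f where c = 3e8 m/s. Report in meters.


lambda = c / f = 3.0000e+08 / 1.3166e+10 = 0.02279 m

0.02279 m


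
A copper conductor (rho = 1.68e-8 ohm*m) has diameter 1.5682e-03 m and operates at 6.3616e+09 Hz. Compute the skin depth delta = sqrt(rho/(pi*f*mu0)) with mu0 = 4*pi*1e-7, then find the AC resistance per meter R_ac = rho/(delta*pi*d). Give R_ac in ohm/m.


delta = sqrt(1.68e-8 / (pi * 6.3616e+09 * 4*pi*1e-7)) = 8.178838e-07 m
R_ac = 1.68e-8 / (8.178838e-07 * pi * 1.5682e-03) = 4.169 ohm/m

4.169 ohm/m


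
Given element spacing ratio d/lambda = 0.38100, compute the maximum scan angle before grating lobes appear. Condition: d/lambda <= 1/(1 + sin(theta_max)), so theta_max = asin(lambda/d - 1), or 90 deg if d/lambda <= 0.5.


lambda/d - 1 = 1/0.38100 - 1 = 1.624672 >= 1
d/lambda <= 0.5, so the array can scan to endfire without grating lobes: theta_max = 90 deg

90 deg


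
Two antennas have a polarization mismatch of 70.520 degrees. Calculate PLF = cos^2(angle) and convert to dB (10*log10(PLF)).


PLF_linear = cos^2(70.520 deg) = 0.1112074
PLF_dB = 10 * log10(0.1112074) = -9.539 dB

-9.539 dB


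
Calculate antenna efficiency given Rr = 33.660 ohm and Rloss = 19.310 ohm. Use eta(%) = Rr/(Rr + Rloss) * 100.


eta = 33.660 / (33.660 + 19.310) * 100 = 63.55%

63.55%


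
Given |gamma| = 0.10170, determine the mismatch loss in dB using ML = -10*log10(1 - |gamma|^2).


ML = -10 * log10(1 - 0.10170^2) = -10 * log10(0.98965711) = 0.04515 dB

0.04515 dB


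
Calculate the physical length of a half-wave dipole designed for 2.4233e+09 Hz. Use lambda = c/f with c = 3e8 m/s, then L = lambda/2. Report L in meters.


lambda = c / f = 3.0000e+08 / 2.4233e+09 = 0.1237981 m
L = lambda / 2 = 0.1237981 / 2 = 0.06190 m

0.06190 m


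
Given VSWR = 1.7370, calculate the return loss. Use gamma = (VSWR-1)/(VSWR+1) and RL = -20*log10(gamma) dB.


gamma = (1.7370 - 1) / (1.7370 + 1) = 0.2692729
RL = -20 * log10(0.2692729) = 11.40 dB

11.40 dB


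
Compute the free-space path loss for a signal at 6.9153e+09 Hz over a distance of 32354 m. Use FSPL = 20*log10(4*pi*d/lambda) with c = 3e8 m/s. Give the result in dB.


lambda = c / f = 3.0000e+08 / 6.9153e+09 = 0.04338207 m
FSPL = 20 * log10(4*pi*32354/0.04338207) = 139.4 dB

139.4 dB


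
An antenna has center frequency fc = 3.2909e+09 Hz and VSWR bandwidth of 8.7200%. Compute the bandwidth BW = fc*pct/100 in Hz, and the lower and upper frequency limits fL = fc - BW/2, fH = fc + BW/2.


BW = 3.2909e+09 * 8.7200/100 = 2.869665e+08 Hz
fL = 3.2909e+09 - 2.869665e+08/2 = 3.147e+09 Hz
fH = 3.2909e+09 + 2.869665e+08/2 = 3.434e+09 Hz

BW=2.870e+08 Hz, fL=3.147e+09 Hz, fH=3.434e+09 Hz


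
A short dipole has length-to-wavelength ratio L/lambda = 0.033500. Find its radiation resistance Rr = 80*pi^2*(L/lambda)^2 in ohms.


Rr = 80 * pi^2 * (0.033500)^2 = 80 * 9.869604 * 1.122250e-03 = 0.8861 ohm

0.8861 ohm


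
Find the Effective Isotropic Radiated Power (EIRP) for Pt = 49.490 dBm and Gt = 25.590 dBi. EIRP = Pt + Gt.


EIRP = Pt + Gt = 49.490 + 25.590 = 75.08 dBm

75.08 dBm


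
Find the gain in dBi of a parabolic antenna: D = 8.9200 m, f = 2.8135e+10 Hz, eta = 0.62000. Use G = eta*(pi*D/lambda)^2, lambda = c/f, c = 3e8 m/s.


lambda = c / f = 3.0000e+08 / 2.8135e+10 = 0.01066288 m
G_linear = 0.62000 * (pi * 8.9200 / 0.01066288)^2 = 4.282251e+06
G_dBi = 10 * log10(4.282251e+06) = 66.32 dBi

66.32 dBi


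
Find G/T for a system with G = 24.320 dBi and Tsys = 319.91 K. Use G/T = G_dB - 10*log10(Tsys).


G/T = 24.320 - 10*log10(319.91) = 24.320 - 25.05028 = -0.7303 dB/K

-0.7303 dB/K


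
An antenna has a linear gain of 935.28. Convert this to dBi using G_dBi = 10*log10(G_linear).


G_dBi = 10 * log10(935.28) = 29.71 dBi

29.71 dBi


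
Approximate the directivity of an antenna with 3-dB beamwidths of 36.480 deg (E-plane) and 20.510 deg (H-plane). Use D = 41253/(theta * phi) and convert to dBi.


D_linear = 41253 / (36.480 * 20.510) = 55.13597
D_dBi = 10 * log10(55.13597) = 17.41 dBi

17.41 dBi


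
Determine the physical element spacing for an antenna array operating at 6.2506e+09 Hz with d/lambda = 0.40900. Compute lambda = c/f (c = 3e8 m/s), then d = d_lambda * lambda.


lambda = c / f = 3.0000e+08 / 6.2506e+09 = 0.04799539 m
d = 0.40900 * 0.04799539 = 0.01963 m

0.01963 m


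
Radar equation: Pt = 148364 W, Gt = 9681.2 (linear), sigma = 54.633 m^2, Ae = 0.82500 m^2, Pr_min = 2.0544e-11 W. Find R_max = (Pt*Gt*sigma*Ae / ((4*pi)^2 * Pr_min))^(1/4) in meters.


R^4 = 148364*9681.2*54.633*0.82500 / ((4*pi)^2 * 2.0544e-11) = 1.995547e+19
R_max = 1.995547e+19^0.25 = 66837 m

66837 m


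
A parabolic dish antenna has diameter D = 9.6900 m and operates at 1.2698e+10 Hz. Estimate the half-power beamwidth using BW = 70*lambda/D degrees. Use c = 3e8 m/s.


lambda = c / f = 3.0000e+08 / 1.2698e+10 = 0.02362577 m
BW = 70 * 0.02362577 / 9.6900 = 0.1707 deg

0.1707 deg


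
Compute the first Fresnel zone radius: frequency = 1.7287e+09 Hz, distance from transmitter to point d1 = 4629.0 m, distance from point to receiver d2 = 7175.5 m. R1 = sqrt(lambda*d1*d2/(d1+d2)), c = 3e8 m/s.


lambda = c / f = 3.0000e+08 / 1.7287e+09 = 0.1735408 m
R1 = sqrt(0.1735408 * 4629.0 * 7175.5 / (4629.0 + 7175.5)) = 22.10 m

22.10 m


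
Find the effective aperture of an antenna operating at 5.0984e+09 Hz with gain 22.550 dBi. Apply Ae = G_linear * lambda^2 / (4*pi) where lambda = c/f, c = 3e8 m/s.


lambda = c / f = 3.0000e+08 / 5.0984e+09 = 0.05884199 m
G_linear = 10^(22.550/10) = 179.8871
Ae = G_linear * lambda^2 / (4*pi) = 179.8871 * 0.05884199^2 / (4*pi) = 0.04956 m^2

0.04956 m^2


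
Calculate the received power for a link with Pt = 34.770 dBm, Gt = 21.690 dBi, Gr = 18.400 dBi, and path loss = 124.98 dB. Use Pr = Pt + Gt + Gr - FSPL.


Pr = 34.770 + 21.690 + 18.400 - 124.98 = -50.12 dBm

-50.12 dBm


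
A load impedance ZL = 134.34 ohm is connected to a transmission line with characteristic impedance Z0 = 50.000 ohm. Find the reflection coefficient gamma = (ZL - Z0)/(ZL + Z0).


gamma = (134.34 - 50.000) / (134.34 + 50.000) = 0.4575

0.4575


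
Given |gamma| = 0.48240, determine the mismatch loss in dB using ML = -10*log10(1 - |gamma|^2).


ML = -10 * log10(1 - 0.48240^2) = -10 * log10(0.76729024) = 1.150 dB

1.150 dB


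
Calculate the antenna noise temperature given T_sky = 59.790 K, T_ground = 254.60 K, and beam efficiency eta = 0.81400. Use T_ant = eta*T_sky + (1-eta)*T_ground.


T_ant = 0.81400 * 59.790 + (1 - 0.81400) * 254.60 = 96.02 K

96.02 K


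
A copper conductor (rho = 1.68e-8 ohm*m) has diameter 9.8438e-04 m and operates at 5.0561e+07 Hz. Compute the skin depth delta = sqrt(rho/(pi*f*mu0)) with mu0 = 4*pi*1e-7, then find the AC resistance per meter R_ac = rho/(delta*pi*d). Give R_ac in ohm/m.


delta = sqrt(1.68e-8 / (pi * 5.0561e+07 * 4*pi*1e-7)) = 9.174173e-06 m
R_ac = 1.68e-8 / (9.174173e-06 * pi * 9.8438e-04) = 0.5921 ohm/m

0.5921 ohm/m


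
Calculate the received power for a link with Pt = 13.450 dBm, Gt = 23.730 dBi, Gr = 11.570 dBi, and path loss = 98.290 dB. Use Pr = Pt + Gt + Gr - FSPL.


Pr = 13.450 + 23.730 + 11.570 - 98.290 = -49.54 dBm

-49.54 dBm


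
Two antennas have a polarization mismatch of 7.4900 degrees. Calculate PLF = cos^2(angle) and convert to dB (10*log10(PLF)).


PLF_linear = cos^2(7.4900 deg) = 0.9830081
PLF_dB = 10 * log10(0.9830081) = -0.07443 dB

-0.07443 dB


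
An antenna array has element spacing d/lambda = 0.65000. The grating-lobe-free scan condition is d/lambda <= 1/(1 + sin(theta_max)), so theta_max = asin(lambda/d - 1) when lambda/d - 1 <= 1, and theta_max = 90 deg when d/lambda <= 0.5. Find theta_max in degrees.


lambda/d - 1 = 1/0.65000 - 1 = 0.5384615
theta_max = asin(0.5384615) = 32.58 deg

32.58 deg


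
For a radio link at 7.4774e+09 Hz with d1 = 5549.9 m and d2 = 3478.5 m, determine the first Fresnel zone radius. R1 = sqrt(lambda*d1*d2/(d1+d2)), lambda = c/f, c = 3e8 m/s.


lambda = c / f = 3.0000e+08 / 7.4774e+09 = 0.04012090 m
R1 = sqrt(0.04012090 * 5549.9 * 3478.5 / (5549.9 + 3478.5)) = 9.262 m

9.262 m


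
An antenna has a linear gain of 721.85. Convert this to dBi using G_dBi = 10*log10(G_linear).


G_dBi = 10 * log10(721.85) = 28.58 dBi

28.58 dBi


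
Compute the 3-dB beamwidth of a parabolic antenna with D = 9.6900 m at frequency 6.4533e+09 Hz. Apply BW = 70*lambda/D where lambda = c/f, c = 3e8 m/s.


lambda = c / f = 3.0000e+08 / 6.4533e+09 = 0.04648784 m
BW = 70 * 0.04648784 / 9.6900 = 0.3358 deg

0.3358 deg


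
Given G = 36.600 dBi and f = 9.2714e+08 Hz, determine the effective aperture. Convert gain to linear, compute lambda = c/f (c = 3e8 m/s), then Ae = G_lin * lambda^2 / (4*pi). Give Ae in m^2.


lambda = c / f = 3.0000e+08 / 9.2714e+08 = 0.3235757 m
G_linear = 10^(36.600/10) = 4570.882
Ae = G_linear * lambda^2 / (4*pi) = 4570.882 * 0.3235757^2 / (4*pi) = 38.08 m^2

38.08 m^2


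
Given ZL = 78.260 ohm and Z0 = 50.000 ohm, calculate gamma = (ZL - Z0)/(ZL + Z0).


gamma = (78.260 - 50.000) / (78.260 + 50.000) = 0.2203

0.2203


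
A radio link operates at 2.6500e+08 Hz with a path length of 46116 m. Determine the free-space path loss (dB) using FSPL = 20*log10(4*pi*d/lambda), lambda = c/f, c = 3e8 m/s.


lambda = c / f = 3.0000e+08 / 2.6500e+08 = 1.132075 m
FSPL = 20 * log10(4*pi*46116/1.132075) = 114.2 dB

114.2 dB


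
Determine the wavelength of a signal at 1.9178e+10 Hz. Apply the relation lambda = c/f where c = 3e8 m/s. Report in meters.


lambda = c / f = 3.0000e+08 / 1.9178e+10 = 0.01564 m

0.01564 m


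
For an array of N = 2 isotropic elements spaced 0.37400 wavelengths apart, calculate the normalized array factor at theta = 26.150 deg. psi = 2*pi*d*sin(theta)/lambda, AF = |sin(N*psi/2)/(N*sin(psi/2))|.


psi = 2*pi*0.37400*sin(26.150 deg) = 1.035659 rad
AF = |sin(2*1.035659/2) / (2*sin(1.035659/2))| = 0.8689

0.8689


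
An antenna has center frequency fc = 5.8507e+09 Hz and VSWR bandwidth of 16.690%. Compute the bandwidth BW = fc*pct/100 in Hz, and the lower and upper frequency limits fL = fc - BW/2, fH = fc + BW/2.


BW = 5.8507e+09 * 16.690/100 = 9.764818e+08 Hz
fL = 5.8507e+09 - 9.764818e+08/2 = 5.362e+09 Hz
fH = 5.8507e+09 + 9.764818e+08/2 = 6.339e+09 Hz

BW=9.765e+08 Hz, fL=5.362e+09 Hz, fH=6.339e+09 Hz


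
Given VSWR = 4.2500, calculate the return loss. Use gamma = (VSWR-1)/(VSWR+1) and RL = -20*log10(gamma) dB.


gamma = (4.2500 - 1) / (4.2500 + 1) = 0.6190476
RL = -20 * log10(0.6190476) = 4.166 dB

4.166 dB


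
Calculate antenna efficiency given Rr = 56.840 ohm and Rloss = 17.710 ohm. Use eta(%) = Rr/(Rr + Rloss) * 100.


eta = 56.840 / (56.840 + 17.710) * 100 = 76.24%

76.24%


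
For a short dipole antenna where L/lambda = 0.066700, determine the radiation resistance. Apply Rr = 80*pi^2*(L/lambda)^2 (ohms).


Rr = 80 * pi^2 * (0.066700)^2 = 80 * 9.869604 * 4.448890e-03 = 3.513 ohm

3.513 ohm


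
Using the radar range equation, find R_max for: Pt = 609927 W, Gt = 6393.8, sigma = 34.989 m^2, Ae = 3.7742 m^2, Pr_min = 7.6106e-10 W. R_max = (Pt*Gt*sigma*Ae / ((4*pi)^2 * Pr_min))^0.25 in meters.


R^4 = 609927*6393.8*34.989*3.7742 / ((4*pi)^2 * 7.6106e-10) = 4.285038e+18
R_max = 4.285038e+18^0.25 = 45498 m

45498 m


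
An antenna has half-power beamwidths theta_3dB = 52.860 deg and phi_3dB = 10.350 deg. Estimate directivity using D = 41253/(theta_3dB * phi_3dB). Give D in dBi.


D_linear = 41253 / (52.860 * 10.350) = 75.40290
D_dBi = 10 * log10(75.40290) = 18.77 dBi

18.77 dBi
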